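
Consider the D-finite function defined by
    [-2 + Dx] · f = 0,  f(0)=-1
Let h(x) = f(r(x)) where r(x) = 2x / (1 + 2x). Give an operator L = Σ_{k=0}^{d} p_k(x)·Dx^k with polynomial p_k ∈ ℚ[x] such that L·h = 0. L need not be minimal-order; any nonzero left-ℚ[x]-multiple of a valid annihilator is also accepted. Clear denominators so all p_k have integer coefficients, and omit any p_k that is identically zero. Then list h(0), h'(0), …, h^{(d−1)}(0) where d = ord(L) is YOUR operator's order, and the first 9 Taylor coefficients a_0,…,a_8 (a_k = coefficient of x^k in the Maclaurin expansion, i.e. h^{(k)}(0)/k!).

f: a_k = -1, -2, -2, -4/3, -2/3, -4/15, -4/45, -8/315, -2/315, …
Substitute x→r, Dx→(1/r')Dx; clear ⇒ L₀.
L = -4 + (1 + 4·x + 4·x^2)·Dx  (order 1).
h: a_k = -1, -4, 0, 16/3, -32/3, 64/5, -256/45, -1280/63, 8192/105, …
ICs: h(0) = -1.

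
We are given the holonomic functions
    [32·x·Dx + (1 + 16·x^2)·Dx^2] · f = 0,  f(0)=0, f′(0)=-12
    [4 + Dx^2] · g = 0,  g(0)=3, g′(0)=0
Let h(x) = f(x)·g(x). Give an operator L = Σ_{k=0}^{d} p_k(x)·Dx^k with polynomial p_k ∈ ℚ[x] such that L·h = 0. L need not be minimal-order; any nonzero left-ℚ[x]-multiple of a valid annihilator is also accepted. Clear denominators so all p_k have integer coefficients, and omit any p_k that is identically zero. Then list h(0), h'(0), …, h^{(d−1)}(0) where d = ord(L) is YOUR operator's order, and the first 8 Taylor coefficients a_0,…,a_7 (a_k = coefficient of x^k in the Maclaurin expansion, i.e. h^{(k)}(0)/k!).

f: a_k = 0, -12, 0, 64, 0, -3072/5, 0, 49152/7, …
g: a_k = 3, 0, -6, 0, 2, 0, -4/15, 0, …
f·g: L₀ = L_f ⊗_s L_g, ord ≤ 2·2.
L = (1360 + 60416·x^2 + 106496·x^4 + 262144·x^6 + 1048576·x^8) + (2304·x + 45056·x^3 + 196608·x^5 + 1048576·x^7)·Dx + (360 + 15872·x^2 + 36864·x^4 + 131072·x^6 + 524288·x^8)·Dx^2 + (576·x + 11264·x^3 + 49152·x^5 + 262144·x^7)·Dx^3 + (5 + 192·x^2 + 2560·x^4 + 16384·x^6 + 65536·x^8)·Dx^4  (order 4).
h: a_k = 0, -36, 0, 264, 0, -11256/5, 0, 870896/35, …
ICs: h(0) = 0, h′(0) = -36, h′′(0) = 0, h′′′(0) = 1584.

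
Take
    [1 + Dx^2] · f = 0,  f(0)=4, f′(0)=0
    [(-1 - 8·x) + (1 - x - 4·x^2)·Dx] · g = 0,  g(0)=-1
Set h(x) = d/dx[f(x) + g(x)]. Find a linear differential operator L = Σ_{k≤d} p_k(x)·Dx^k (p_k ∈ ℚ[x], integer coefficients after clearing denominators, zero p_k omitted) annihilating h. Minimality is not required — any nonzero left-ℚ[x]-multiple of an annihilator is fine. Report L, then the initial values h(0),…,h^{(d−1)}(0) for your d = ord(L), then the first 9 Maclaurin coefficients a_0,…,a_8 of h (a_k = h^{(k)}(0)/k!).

L = (706 + 4324·x + 19178·x^2 + 15080·x^3 + 30400·x^4 + 1152·x^5 + 1536·x^6) + (-55 - 431·x + 153·x^2 + 1009·x^3 + 3620·x^4 + 5904·x^5 + 448·x^6 + 512·x^7)·Dx + (706 + 4324·x + 19178·x^2 + 15080·x^3 + 30400·x^4 + 1152·x^5 + 1536·x^6)·Dx^2 + (-55 - 431·x + 153·x^2 + 1009·x^3 + 3620·x^4 + 5904·x^5 + 448·x^6 + 512·x^7)·Dx^3  (order 3).
h: a_k = -1, -14, -27, -346/3, -325, -32581/30, -3087, -11743199/1260, -26361, …
ICs: h(0) = -1, h′(0) = -14, h′′(0) = -54.

f: a_k = 4, 0, -2, 0, 1/6, 0, -1/180, 0, 1/10080, …
g: a_k = -1, -1, -5, -9, -29, -65, -181, -441, -1165, …
Sum ⇒ L₀ = lclm(L_f,L_g) in ℚ(x)⟨Dx⟩.
Differentiate: ansatz ord ≤ ord L₀ ⇒ L.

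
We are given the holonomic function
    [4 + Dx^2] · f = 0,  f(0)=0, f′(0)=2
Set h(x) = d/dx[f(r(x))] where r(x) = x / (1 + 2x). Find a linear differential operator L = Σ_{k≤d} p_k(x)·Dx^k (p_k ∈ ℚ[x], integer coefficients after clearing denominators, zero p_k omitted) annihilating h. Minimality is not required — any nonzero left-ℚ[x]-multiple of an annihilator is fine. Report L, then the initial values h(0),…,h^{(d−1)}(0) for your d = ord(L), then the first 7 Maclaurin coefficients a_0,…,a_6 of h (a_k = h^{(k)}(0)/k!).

L = (28 + 96·x + 96·x^2) + (12 + 72·x + 144·x^2 + 96·x^3)·Dx + (1 + 8·x + 24·x^2 + 32·x^3 + 16·x^4)·Dx^2  (order 2).
h: a_k = 2, -8, 20, -32, 4/3, 240, -55448/45, …
ICs: h(0) = 2, h′(0) = -8.

f: a_k = 0, 2, 0, -4/3, 0, 4/15, 0, …
f∘r: x↦r, Dx↦Dx/r' in L_f ⇒ L₀.
h=h₀': d/dx-closure on L₀ ⇒ L.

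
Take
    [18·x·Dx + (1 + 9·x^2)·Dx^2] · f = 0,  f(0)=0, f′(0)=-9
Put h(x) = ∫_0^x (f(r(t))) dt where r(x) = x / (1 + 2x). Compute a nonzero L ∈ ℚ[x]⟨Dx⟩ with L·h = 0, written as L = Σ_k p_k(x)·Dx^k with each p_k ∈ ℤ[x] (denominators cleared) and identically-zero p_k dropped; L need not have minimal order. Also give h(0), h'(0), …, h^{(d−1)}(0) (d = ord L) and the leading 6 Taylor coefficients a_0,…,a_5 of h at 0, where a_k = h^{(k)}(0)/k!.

L = (4 + 26·x)·Dx^2 + (1 + 4·x + 13·x^2)·Dx^3  (order 3).
h: a_k = 0, 0, -9/2, 6, -9/4, -18, …
ICs: h(0) = 0, h′(0) = 0, h′′(0) = -9.

f: a_k = 0, -9, 0, 27, 0, -729/5, …
Change of var in L_f (x↦r) gives L₀.
Integrate: L := L₀·Dx.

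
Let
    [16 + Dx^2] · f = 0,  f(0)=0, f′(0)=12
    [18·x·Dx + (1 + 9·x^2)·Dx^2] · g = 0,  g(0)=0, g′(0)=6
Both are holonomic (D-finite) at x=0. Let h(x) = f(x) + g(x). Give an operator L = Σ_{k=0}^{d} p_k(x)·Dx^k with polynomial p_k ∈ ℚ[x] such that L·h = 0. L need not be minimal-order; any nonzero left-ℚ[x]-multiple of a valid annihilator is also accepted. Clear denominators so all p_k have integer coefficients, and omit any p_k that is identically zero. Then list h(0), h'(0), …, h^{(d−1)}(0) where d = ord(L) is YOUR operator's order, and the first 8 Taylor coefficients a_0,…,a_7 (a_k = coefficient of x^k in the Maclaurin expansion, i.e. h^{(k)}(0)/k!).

L = (-13248·x + 181440·x^3 + 186624·x^5)·Dx + (-16 + 6048·x^2 + 66096·x^4 + 93312·x^6)·Dx^2 + (-828·x + 11340·x^3 + 11664·x^5)·Dx^3 + (-1 + 378·x^2 + 4131·x^4 + 5832·x^6)·Dx^4  (order 4).
h: a_k = 0, 18, 0, -50, 0, 614/5, 0, -66634/105, …
ICs: h(0) = 0, h′(0) = 18, h′′(0) = 0, h′′′(0) = -300.

f: a_k = 0, 12, 0, -32, 0, 128/5, 0, -1024/105, …
g: a_k = 0, 6, 0, -18, 0, 486/5, 0, -4374/7, …
L₀ := lclm(L_f,L_g); ord L₀ ≤ 2+2.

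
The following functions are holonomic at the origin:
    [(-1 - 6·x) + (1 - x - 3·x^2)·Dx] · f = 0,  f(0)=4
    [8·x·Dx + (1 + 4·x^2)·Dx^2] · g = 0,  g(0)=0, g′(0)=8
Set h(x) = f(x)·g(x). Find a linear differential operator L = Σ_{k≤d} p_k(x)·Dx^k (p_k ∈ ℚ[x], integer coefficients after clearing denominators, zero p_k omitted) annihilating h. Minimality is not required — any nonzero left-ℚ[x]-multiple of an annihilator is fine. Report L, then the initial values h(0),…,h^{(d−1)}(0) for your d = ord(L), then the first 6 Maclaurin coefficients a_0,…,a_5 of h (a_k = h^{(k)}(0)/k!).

f: a_k = 4, 4, 16, 28, 76, 160, …
g: a_k = 0, 8, 0, -32/3, 0, 128/5, …
h₀=f·g: eliminate ⇒ L₀, order ≤ 1·2.
L = (6 + 8·x + 72·x^2) + (2 + 4·x + 16·x^2 + 72·x^3)·Dx + (-1 + x - x^2 + 4·x^3 + 12·x^4)·Dx^2  (order 2).
h: a_k = 0, 32, 32, 256/3, 544/3, 8096/15, …
ICs: h(0) = 0, h′(0) = 32.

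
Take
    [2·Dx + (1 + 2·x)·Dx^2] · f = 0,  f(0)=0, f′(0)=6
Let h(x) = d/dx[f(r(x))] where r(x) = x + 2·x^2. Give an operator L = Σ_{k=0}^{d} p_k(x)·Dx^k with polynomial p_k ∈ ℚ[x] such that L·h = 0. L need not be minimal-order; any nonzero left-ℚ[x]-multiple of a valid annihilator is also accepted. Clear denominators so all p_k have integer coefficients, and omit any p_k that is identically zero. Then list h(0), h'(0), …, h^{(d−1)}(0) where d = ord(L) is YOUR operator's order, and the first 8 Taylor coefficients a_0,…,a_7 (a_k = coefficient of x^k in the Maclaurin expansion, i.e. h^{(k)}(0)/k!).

f: a_k = 0, 6, -6, 8, -12, 96/5, -32, 384/7, …
L₀ from L_f via x↦r, Dx↦r'^{-1}Dx.
Differentiate: ansatz ord ≤ ord L₀ ⇒ L.
L = (-2 + 8·x + 16·x^2) + (1 + 6·x + 12·x^2 + 16·x^3)·Dx  (order 1).
h: a_k = 6, 12, -48, 48, 96, -384, 384, 768, …
ICs: h(0) = 6.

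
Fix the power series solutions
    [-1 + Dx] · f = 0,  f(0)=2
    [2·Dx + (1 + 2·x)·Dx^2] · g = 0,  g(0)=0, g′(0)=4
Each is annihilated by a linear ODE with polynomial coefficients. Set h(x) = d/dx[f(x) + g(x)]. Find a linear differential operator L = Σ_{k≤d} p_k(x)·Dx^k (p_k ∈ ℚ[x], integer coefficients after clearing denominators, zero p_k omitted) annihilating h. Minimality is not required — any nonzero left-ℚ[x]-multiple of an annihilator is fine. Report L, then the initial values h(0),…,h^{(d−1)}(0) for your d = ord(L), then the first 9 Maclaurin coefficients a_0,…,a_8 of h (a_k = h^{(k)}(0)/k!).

L = (-10 - 4·x) + (7 - 4·x - 4·x^2)·Dx + (3 + 8·x + 4·x^2)·Dx^2  (order 2).
h: a_k = 6, -6, 17, -95/3, 769/12, -7679/60, 92161/360, -1290239/2520, 20643841/20160, …
ICs: h(0) = 6, h′(0) = -6.

f: a_k = 2, 2, 1, 1/3, 1/12, 1/60, 1/360, 1/2520, 1/20160, …
g: a_k = 0, 4, -4, 16/3, -8, 64/5, -64/3, 256/7, -64, …
L₀ := lclm(L_f,L_g); ord L₀ ≤ 1+2.
h₀' ⇒ L via d/dx closure of L₀.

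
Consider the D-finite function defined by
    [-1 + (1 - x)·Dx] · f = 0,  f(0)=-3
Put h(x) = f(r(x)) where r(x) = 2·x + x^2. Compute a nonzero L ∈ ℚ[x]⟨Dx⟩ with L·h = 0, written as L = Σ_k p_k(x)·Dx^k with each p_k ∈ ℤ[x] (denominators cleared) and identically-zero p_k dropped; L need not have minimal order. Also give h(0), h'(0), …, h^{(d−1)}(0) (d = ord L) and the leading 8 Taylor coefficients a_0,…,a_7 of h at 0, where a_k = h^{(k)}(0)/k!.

L = (2 + 2·x) + (-1 + 2·x + x^2)·Dx  (order 1).
h: a_k = -3, -6, -15, -36, -87, -210, -507, -1224, …
ICs: h(0) = -3.

f: a_k = -3, -3, -3, -3, -3, -3, -3, -3, …
h₀=f(r): pull back L_f along r ⇒ L₀.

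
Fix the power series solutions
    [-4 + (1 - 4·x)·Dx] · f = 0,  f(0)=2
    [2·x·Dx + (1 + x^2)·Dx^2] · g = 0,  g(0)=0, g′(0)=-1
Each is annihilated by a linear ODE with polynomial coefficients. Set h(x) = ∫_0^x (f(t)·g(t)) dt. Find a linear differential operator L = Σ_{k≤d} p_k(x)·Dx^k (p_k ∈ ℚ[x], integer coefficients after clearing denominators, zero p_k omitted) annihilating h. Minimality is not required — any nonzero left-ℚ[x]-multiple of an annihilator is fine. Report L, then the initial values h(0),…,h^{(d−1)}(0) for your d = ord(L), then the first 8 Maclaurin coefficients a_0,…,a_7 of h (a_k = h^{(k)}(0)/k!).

f: a_k = 2, 8, 32, 128, 512, 2048, 8192, 32768, …
g: a_k = 0, -1, 0, 1/3, 0, -1/5, 0, 1/7, …
Sym-product of L_f,L_g gives L₀ (≤ ord 2).
Integrate: L := L₀·Dx.
L = 8·x·Dx + (8 - 2·x + 16·x^2)·Dx^2 + (-1 + 4·x - x^2 + 4·x^3)·Dx^3  (order 3).
h: a_k = 0, 0, -1, -8/3, -47/6, -376/15, -3763/45, -30104/105, …
ICs: h(0) = 0, h′(0) = 0, h′′(0) = -2.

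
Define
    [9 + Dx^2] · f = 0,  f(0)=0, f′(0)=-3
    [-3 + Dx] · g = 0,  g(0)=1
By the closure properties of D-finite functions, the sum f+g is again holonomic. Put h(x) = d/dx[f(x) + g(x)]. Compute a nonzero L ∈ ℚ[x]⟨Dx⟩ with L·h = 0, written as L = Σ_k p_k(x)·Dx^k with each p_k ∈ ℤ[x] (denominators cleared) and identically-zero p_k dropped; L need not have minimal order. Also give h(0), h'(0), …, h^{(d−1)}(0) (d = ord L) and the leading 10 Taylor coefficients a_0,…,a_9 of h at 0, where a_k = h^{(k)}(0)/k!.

f: a_k = 0, -3, 0, 9/2, 0, -81/40, 0, 243/560, 0, -243/4480, …
g: a_k = 1, 3, 9/2, 9/2, 27/8, 81/40, 81/80, 243/560, 729/4480, 243/4480, …
f+g: L₀ = lclm(L_f,L_g), ord ≤ 2+1.
h₀' ⇒ L via d/dx closure of L₀.
L = 27 - 9·Dx + 3·Dx^2 - Dx^3  (order 3).
h: a_k = 0, 9, 27, 27/2, 0, 243/40, 243/40, 729/560, 0, 729/4480, …
ICs: h(0) = 0, h′(0) = 9, h′′(0) = 54.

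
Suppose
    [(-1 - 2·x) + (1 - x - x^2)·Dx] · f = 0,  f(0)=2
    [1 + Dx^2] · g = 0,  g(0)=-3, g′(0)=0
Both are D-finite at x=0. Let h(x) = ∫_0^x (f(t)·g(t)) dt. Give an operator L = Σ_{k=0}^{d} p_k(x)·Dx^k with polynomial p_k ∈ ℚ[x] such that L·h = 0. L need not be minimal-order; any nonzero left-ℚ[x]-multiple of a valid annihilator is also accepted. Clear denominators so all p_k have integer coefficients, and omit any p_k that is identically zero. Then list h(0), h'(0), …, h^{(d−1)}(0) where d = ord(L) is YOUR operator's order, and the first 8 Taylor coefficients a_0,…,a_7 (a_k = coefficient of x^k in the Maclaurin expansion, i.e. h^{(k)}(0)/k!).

L = (1 + x + x^2)·Dx + (2 + 4·x)·Dx^2 + (-1 + x + x^2)·Dx^3  (order 3).
h: a_k = 0, -6, -3, -3, -15/4, -97/20, -157/24, -7619/840, …
ICs: h(0) = 0, h′(0) = -6, h′′(0) = -6.

f: a_k = 2, 2, 4, 6, 10, 16, 26, 42, …
g: a_k = -3, 0, 3/2, 0, -1/8, 0, 1/240, 0, …
L₀ := L_f ⊗_s L_g (sym. prod.), ord ≤ 2.
h=∫h₀ ⇒ L = L₀·Dx.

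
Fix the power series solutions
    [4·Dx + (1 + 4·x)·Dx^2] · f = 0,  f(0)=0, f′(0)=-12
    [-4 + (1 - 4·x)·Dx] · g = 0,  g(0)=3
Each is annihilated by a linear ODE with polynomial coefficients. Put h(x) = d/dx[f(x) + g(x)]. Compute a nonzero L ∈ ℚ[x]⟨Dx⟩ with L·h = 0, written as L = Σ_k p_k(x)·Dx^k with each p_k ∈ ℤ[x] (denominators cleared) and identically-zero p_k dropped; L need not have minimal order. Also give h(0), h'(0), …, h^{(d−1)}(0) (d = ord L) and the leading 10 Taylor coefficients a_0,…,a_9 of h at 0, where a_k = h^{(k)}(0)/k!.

f: a_k = 0, -12, 24, -64, 192, -3072/5, 2048, -49152/7, 24576, -262144/3, …
g: a_k = 3, 12, 48, 192, 768, 3072, 12288, 49152, 196608, 786432, …
f+g: L₀ = lclm(L_f,L_g), ord ≤ 2+1.
h=h₀': d/dx-closure on L₀ ⇒ L.
L = (-160 - 128·x) + (-16 - 256·x - 256·x^2)·Dx + (3 + 4·x - 48·x^2 - 64·x^3)·Dx^2  (order 2).
h: a_k = 0, 144, 384, 3840, 12288, 86016, 294912, 1769472, 6291456, 34603008, …
ICs: h(0) = 0, h′(0) = 144.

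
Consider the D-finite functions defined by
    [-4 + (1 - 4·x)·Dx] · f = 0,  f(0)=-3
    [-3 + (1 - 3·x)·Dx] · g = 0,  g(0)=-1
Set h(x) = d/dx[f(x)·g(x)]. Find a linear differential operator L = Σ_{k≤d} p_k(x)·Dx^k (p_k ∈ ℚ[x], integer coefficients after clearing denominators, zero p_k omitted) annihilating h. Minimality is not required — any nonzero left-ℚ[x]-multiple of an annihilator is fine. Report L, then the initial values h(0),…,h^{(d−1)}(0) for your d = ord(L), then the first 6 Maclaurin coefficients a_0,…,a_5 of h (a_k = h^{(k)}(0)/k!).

L = (74 - 504·x + 864·x^2) + (-7 + 73·x - 252·x^2 + 288·x^3)·Dx  (order 1).
h: a_k = 21, 222, 1575, 9372, 50505, 255546, …
ICs: h(0) = 21.

f: a_k = -3, -12, -48, -192, -768, -3072, …
g: a_k = -1, -3, -9, -27, -81, -243, …
Sym-product of L_f,L_g gives L₀ (≤ ord 1).
h=h₀': d/dx-closure on L₀ ⇒ L.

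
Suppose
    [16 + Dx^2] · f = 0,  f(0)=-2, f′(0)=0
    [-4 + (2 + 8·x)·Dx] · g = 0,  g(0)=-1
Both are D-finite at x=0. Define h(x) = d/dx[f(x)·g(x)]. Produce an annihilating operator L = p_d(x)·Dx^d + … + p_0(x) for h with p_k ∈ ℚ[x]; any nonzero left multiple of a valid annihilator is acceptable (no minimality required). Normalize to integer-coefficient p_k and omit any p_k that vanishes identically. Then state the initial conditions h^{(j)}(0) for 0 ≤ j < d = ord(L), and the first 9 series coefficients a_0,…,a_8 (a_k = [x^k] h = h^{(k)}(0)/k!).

L = (212 + 2304·x + 8704·x^2 + 16384·x^3 + 16384·x^4) + (-4 - 144·x - 768·x^2 - 1024·x^3)·Dx + (7 + 88·x + 432·x^2 + 1024·x^3 + 1024·x^4)·Dx^2  (order 2).
h: a_k = 4, -40, -72, 400/3, 520/3, -5584/15, 44912/45, -1409504/315, 647112/35, …
ICs: h(0) = 4, h′(0) = -40.

f: a_k = -2, 0, 16, 0, -64/3, 0, 512/45, 0, -1024/315, …
g: a_k = -1, -2, 2, -4, 10, -28, 84, -264, 858, …
f·g: L₀ = L_f ⊗_s L_g, ord ≤ 2·1.
Differentiate: ansatz ord ≤ ord L₀ ⇒ L.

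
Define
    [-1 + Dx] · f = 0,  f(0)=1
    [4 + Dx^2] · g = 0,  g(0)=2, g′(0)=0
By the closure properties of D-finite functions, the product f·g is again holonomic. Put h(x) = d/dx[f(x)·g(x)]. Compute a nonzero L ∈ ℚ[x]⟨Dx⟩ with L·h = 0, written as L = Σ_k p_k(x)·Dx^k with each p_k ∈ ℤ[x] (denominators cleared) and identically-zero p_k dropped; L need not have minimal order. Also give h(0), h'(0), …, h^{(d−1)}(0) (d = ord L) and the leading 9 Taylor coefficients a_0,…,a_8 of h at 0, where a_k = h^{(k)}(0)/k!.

L = 5 - 2·Dx + Dx^2  (order 2).
h: a_k = 2, -6, -11, -7/3, 41/12, 39/20, 29/360, -527/2520, -1199/20160, …
ICs: h(0) = 2, h′(0) = -6.

f: a_k = 1, 1, 1/2, 1/6, 1/24, 1/120, 1/720, 1/5040, 1/40320, …
g: a_k = 2, 0, -4, 0, 4/3, 0, -8/45, 0, 4/315, …
Product ⇒ symmetric product L₀, ord ≤ 2.
Derive L from L₀ (diff closure).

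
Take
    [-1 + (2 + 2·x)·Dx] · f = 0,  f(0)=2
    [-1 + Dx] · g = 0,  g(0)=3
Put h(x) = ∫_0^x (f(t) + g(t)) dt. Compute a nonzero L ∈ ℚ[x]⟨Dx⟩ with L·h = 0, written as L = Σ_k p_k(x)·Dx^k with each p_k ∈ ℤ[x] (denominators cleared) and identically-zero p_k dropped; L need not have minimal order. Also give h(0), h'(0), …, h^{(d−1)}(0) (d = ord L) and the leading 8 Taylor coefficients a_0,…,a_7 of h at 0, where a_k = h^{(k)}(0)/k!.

L = (3 + 2·x)·Dx + (-5 - 8·x - 4·x^2)·Dx^2 + (2 + 6·x + 4·x^2)·Dx^3  (order 3).
h: a_k = 0, 5, 2, 5/12, 5/32, 3/320, 17/1280, -283/53760, …
ICs: h(0) = 0, h′(0) = 5, h′′(0) = 4.

f: a_k = 2, 1, -1/4, 1/8, -5/64, 7/128, -21/512, 33/1024, …
g: a_k = 3, 3, 3/2, 1/2, 1/8, 1/40, 1/240, 1/1680, …
f+g: L₀ = lclm(L_f,L_g), ord ≤ 1+1.
Integrate: L := L₀·Dx.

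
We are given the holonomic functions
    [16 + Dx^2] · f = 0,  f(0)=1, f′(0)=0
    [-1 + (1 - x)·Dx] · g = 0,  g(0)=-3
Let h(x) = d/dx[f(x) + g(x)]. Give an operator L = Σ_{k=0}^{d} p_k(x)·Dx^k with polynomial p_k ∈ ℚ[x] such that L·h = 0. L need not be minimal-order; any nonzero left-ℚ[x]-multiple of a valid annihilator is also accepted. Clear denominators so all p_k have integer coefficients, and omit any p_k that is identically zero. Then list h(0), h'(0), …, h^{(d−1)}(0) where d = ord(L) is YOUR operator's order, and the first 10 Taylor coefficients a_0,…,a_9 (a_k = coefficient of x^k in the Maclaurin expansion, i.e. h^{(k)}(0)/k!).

L = (448 - 512·x + 256·x^2) + (-176 + 432·x - 384·x^2 + 128·x^3)·Dx + (28 - 32·x + 16·x^2)·Dx^2 + (-11 + 27·x - 24·x^2 + 8·x^3)·Dx^3  (order 3).
h: a_k = -3, -22, -9, 92/3, -15, -782/15, -21, -3464/315, -27, -93242/2835, …
ICs: h(0) = -3, h′(0) = -22, h′′(0) = -18.

f: a_k = 1, 0, -8, 0, 32/3, 0, -256/45, 0, 512/315, 0, …
g: a_k = -3, -3, -3, -3, -3, -3, -3, -3, -3, -3, …
L₀ := lclm(L_f,L_g); ord L₀ ≤ 2+1.
Differentiate: ansatz ord ≤ ord L₀ ⇒ L.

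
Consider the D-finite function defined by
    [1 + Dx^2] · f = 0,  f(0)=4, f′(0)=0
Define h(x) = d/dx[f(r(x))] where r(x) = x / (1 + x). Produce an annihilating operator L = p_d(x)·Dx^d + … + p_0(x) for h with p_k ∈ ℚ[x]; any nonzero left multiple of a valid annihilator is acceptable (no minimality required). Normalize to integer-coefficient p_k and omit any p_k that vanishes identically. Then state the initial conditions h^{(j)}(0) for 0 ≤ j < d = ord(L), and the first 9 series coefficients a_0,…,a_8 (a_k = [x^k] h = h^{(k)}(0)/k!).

L = (7 + 12·x + 6·x^2) + (6 + 18·x + 18·x^2 + 6·x^3)·Dx + (1 + 4·x + 6·x^2 + 4·x^3 + x^4)·Dx^2  (order 2).
h: a_k = 0, -4, 12, -70/3, 110/3, -1501/30, 609/10, -16699/252, 8791/140, …
ICs: h(0) = 0, h′(0) = -4.

f: a_k = 4, 0, -2, 0, 1/6, 0, -1/180, 0, 1/10080, …
f∘r: x↦r, Dx↦Dx/r' in L_f ⇒ L₀.
h=h₀': d/dx-closure on L₀ ⇒ L.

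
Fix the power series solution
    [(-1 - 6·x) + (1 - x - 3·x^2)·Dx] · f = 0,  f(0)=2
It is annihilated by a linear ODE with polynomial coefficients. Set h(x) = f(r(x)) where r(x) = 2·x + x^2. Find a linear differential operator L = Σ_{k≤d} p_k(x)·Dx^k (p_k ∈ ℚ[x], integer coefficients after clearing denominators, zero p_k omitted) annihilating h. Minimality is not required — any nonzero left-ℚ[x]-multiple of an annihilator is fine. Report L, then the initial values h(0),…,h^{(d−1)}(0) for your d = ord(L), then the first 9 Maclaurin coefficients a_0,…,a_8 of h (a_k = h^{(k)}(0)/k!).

L = (2 + 26·x + 36·x^2 + 12·x^3) + (-1 + 2·x + 13·x^2 + 12·x^3 + 3·x^4)·Dx  (order 1).
h: a_k = 2, 4, 34, 144, 784, 3860, 19742, 99504, 504326, …
ICs: h(0) = 2.

f: a_k = 2, 2, 8, 14, 38, 80, 194, 434, 1016, …
L₀ from L_f via x↦r, Dx↦r'^{-1}Dx.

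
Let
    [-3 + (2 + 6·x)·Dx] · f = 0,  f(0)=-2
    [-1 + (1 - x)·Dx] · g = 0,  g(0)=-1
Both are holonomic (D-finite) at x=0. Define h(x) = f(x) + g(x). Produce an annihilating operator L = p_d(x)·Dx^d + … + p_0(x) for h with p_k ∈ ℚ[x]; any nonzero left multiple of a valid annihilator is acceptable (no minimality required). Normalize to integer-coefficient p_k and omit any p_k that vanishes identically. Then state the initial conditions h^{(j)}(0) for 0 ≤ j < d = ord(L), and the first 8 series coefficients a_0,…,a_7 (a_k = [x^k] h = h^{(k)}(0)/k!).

f: a_k = -2, -3, 9/4, -27/8, 405/64, -1701/128, 15309/512, -72171/1024, …
g: a_k = -1, -1, -1, -1, -1, -1, -1, -1, …
h₀=f+g: left-lcm gives L₀, ord ≤ 2.
L = (21 + 27·x) + (-17 - 30·x - 81·x^2)·Dx + (-2 + 14·x + 42·x^2 - 54·x^3)·Dx^2  (order 2).
h: a_k = -3, -4, 5/4, -35/8, 341/64, -1829/128, 14797/512, -73195/1024, …
ICs: h(0) = -3, h′(0) = -4.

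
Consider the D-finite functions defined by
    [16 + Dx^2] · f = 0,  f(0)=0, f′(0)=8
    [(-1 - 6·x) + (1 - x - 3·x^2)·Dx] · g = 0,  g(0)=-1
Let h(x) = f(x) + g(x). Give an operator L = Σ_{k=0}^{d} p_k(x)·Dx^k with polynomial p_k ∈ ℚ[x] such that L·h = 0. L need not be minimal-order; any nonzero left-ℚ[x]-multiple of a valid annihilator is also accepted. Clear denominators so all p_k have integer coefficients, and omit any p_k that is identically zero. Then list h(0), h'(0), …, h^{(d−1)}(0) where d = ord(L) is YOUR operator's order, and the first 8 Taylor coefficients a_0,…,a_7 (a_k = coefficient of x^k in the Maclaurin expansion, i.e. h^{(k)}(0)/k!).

f: a_k = 0, 8, 0, -64/3, 0, 256/15, 0, -2048/315, …
g: a_k = -1, -1, -4, -7, -19, -40, -97, -217, …
f+g: L₀ = lclm(L_f,L_g), ord ≤ 2+1.
L = (-464 - 2816·x - 416·x^2 - 2112·x^3 - 5760·x^4 - 6912·x^5) + (192 - 304·x - 672·x^2 + 1312·x^3 + 1008·x^4 - 3456·x^5 - 3456·x^6)·Dx + (-29 - 176·x - 26·x^2 - 132·x^3 - 360·x^4 - 432·x^5)·Dx^2 + (12 - 19·x - 42·x^2 + 82·x^3 + 63·x^4 - 216·x^5 - 216·x^6)·Dx^3  (order 3).
h: a_k = -1, 7, -4, -85/3, -19, -344/15, -97, -70403/315, …
ICs: h(0) = -1, h′(0) = 7, h′′(0) = -8.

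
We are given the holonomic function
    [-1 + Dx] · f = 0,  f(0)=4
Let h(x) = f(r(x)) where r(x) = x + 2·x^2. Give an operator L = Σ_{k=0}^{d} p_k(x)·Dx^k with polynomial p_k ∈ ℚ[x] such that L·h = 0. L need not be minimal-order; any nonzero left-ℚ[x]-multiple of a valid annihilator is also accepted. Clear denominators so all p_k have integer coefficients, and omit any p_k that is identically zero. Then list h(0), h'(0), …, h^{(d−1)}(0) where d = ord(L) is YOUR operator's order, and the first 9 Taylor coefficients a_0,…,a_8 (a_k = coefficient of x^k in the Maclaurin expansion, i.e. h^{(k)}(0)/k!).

L = (-1 - 4·x) + Dx  (order 1).
h: a_k = 4, 4, 10, 26/3, 73/6, 281/30, 1741/180, 1697/252, 57233/10080, …
ICs: h(0) = 4.

f: a_k = 4, 4, 2, 2/3, 1/6, 1/30, 1/180, 1/1260, 1/10080, …
h₀=f(r): pull back L_f along r ⇒ L₀.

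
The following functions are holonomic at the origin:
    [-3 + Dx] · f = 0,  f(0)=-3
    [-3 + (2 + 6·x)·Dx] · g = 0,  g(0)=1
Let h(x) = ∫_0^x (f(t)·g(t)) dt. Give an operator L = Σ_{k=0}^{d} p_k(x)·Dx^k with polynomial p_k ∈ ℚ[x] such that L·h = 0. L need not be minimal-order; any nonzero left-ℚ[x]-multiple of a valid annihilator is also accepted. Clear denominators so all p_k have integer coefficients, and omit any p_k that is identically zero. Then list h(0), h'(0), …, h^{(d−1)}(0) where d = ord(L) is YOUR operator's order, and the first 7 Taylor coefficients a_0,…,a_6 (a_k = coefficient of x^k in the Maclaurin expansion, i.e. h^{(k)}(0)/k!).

f: a_k = -3, -9, -27/2, -27/2, -81/8, -243/40, -243/80, …
g: a_k = 1, 3/2, -9/8, 27/16, -405/128, 1701/256, -15309/1024, …
h₀=f·g: eliminate ⇒ L₀, order ≤ 1·1.
h=∫₀ˣh₀: take L = L₀·Dx.
L = (-9 - 18·x)·Dx + (2 + 6·x)·Dx^2  (order 2).
h: a_k = 0, -3, -27/4, -63/8, -459/64, -2673/640, -8667/2560, …
ICs: h(0) = 0, h′(0) = -3.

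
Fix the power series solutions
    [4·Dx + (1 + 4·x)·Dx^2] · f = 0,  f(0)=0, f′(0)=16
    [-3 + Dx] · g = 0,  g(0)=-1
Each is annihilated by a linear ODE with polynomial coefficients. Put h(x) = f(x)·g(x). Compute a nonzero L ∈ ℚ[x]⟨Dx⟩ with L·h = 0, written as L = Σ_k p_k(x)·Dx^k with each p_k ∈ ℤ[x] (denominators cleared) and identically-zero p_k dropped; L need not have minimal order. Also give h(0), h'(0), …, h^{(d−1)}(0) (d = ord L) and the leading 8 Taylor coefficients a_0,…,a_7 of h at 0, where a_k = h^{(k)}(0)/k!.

f: a_k = 0, 16, -32, 256/3, -256, 4096/5, -8192/3, 65536/7, …
g: a_k = -1, -3, -9/2, -9/2, -27/8, -81/40, -81/80, -243/560, …
L₀ := L_f ⊗_s L_g (sym. prod.), ord ≤ 2.
L = (-3 + 36·x) + (-2 - 24·x)·Dx + (1 + 4·x)·Dx^2  (order 2).
h: a_k = 0, -16, -16, -184/3, 72, -1726/5, 3350/3, -138043/35, …
ICs: h(0) = 0, h′(0) = -16.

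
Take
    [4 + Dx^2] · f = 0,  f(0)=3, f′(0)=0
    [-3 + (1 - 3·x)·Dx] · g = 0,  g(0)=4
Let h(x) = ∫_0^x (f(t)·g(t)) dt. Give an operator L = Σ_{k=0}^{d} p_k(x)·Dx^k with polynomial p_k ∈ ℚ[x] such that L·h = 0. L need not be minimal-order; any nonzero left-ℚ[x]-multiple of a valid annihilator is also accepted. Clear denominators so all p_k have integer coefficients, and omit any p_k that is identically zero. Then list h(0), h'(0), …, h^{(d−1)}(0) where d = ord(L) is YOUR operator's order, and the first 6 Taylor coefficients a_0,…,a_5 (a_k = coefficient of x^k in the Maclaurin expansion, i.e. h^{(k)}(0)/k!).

f: a_k = 3, 0, -6, 0, 2, 0, …
g: a_k = 4, 12, 36, 108, 324, 972, …
Product ⇒ symmetric product L₀, ord ≤ 2.
h=∫h₀ ⇒ L = L₀·Dx.
L = (-4 + 12·x)·Dx + 6·Dx^2 + (-1 + 3·x)·Dx^3  (order 3).
h: a_k = 0, 12, 18, 28, 63, 764/5, …
ICs: h(0) = 0, h′(0) = 12, h′′(0) = 36.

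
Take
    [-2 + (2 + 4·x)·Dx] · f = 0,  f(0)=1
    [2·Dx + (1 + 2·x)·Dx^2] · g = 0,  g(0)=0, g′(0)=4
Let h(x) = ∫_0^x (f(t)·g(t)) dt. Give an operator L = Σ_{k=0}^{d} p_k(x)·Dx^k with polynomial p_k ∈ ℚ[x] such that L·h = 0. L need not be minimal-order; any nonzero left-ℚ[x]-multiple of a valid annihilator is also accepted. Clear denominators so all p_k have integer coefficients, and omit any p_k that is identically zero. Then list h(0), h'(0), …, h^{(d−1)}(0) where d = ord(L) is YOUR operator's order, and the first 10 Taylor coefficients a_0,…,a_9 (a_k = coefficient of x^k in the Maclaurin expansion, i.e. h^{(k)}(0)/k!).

L = Dx + (1 + 4·x + 4·x^2)·Dx^3  (order 3).
h: a_k = 0, 0, 2, 0, -1/6, 4/15, -71/180, 62/105, -3043/3360, 2689/1890, …
ICs: h(0) = 0, h′(0) = 0, h′′(0) = 4.

f: a_k = 1, 1, -1/2, 1/2, -5/8, 7/8, -21/16, 33/16, -429/128, 715/128, …
g: a_k = 0, 4, -4, 16/3, -8, 64/5, -64/3, 256/7, -64, 1024/9, …
h₀=f·g: eliminate ⇒ L₀, order ≤ 1·2.
h=∫₀ˣh₀: take L = L₀·Dx.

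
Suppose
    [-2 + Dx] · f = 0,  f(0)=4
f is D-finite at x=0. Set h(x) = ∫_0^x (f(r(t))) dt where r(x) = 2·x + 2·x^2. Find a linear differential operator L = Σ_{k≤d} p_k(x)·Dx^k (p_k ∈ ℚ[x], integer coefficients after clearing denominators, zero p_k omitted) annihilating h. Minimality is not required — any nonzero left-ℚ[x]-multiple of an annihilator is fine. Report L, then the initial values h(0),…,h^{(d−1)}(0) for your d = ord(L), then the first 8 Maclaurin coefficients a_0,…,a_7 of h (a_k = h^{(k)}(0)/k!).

L = (-4 - 8·x)·Dx + Dx^2  (order 2).
h: a_k = 0, 4, 8, 16, 80/3, 608/15, 832/15, 22144/315, …
ICs: h(0) = 0, h′(0) = 4.

f: a_k = 4, 8, 8, 16/3, 8/3, 16/15, 16/45, 32/315, …
h₀=f(r): pull back L_f along r ⇒ L₀.
h=∫₀ˣh₀: take L = L₀·Dx.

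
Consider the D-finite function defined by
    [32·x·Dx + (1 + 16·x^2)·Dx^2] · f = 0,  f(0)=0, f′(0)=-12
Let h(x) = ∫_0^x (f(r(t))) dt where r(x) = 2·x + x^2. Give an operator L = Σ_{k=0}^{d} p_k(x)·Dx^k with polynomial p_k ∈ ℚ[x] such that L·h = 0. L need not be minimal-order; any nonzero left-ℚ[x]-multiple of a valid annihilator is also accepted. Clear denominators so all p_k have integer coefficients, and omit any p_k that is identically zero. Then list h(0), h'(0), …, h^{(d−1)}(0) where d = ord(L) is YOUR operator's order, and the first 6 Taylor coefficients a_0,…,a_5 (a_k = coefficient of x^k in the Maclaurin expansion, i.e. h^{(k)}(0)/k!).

f: a_k = 0, -12, 0, 64, 0, -3072/5, …
L₀ from L_f via x↦r, Dx↦r'^{-1}Dx.
Integrate: L := L₀·Dx.
L = (-1 + 128·x + 256·x^2 + 192·x^3 + 48·x^4)·Dx^2 + (1 + x + 64·x^2 + 128·x^3 + 80·x^4 + 16·x^5)·Dx^3  (order 3).
h: a_k = 0, 0, -12, -4, 128, 768/5, …
ICs: h(0) = 0, h′(0) = 0, h′′(0) = -24.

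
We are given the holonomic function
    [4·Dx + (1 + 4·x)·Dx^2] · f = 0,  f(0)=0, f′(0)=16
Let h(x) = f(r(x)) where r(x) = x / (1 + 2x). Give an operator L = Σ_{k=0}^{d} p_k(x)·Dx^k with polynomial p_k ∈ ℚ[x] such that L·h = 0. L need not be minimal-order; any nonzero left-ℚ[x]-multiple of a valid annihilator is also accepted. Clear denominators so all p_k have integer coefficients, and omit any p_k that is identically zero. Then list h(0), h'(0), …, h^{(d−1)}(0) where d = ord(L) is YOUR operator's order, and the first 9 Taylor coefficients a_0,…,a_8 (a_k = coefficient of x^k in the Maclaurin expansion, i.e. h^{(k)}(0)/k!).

L = (8 + 24·x)·Dx + (1 + 8·x + 12·x^2)·Dx^2  (order 2).
h: a_k = 0, 16, -64, 832/3, -1280, 30976/5, -93184/3, 1119232/7, -839680, …
ICs: h(0) = 0, h′(0) = 16.

f: a_k = 0, 16, -32, 256/3, -256, 4096/5, -8192/3, 65536/7, -32768, …
h₀=f(r): pull back L_f along r ⇒ L₀.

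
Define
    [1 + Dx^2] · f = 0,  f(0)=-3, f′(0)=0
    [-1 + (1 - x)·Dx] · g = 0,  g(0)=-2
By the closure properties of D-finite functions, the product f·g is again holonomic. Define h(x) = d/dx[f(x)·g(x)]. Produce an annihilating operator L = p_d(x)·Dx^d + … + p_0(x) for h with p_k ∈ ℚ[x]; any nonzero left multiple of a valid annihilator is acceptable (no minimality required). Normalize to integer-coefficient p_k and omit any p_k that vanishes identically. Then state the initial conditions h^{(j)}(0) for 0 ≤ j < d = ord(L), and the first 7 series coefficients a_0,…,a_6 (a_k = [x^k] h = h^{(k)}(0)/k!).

L = (-1 - 2·x + x^2) + (-2 + 2·x)·Dx + (1 - 2·x + x^2)·Dx^2  (order 2).
h: a_k = 6, 6, 9, 13, 65/4, 389/20, 2723/120, …
ICs: h(0) = 6, h′(0) = 6.

f: a_k = -3, 0, 3/2, 0, -1/8, 0, 1/240, …
g: a_k = -2, -2, -2, -2, -2, -2, -2, …
h₀=f·g: eliminate ⇒ L₀, order ≤ 2·1.
h=h₀': d/dx-closure on L₀ ⇒ L.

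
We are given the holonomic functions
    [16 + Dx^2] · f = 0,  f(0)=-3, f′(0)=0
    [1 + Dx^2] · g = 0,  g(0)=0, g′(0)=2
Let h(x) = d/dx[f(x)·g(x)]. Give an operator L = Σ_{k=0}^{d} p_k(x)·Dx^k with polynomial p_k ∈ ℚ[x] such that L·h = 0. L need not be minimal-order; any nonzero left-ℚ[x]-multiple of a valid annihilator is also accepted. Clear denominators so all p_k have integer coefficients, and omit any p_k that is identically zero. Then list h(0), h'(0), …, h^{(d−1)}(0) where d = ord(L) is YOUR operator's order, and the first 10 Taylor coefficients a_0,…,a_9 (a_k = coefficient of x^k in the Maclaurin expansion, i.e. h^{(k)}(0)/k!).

f: a_k = -3, 0, 24, 0, -32, 0, 256/15, 0, -512/105, 0, …
g: a_k = 0, 2, 0, -1/3, 0, 1/60, 0, -1/2520, 0, 1/181440, …
Sym-product of L_f,L_g gives L₀ (≤ ord 4).
Differentiate: ansatz ord ≤ ord L₀ ⇒ L.
L = 225 + 34·Dx^2 + Dx^4  (order 4).
h: a_k = -6, 0, 147, 0, -1441/4, 0, 37969/120, 0, -138103/960, 0, …
ICs: h(0) = -6, h′(0) = 0, h′′(0) = 294, h′′′(0) = 0.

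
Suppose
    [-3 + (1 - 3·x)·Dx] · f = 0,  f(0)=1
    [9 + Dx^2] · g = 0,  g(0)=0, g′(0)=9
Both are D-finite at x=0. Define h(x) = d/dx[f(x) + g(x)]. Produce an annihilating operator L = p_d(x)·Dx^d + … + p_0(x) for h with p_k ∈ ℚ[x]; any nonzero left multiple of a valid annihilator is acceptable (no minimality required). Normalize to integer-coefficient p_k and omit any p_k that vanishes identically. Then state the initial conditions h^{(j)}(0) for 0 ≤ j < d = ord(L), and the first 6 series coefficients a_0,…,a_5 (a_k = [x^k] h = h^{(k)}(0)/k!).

f: a_k = 1, 3, 9, 27, 81, 243, …
g: a_k = 0, 9, 0, -27/2, 0, 243/40, …
f+g: L₀ = lclm(L_f,L_g), ord ≤ 1+2.
h₀' ⇒ L via d/dx closure of L₀.
L = (702 - 324·x + 486·x^2) + (-63 + 243·x - 243·x^2 + 243·x^3)·Dx + (78 - 36·x + 54·x^2)·Dx^2 + (-7 + 27·x - 27·x^2 + 27·x^3)·Dx^3  (order 3).
h: a_k = 12, 18, 81/2, 324, 9963/8, 4374, …
ICs: h(0) = 12, h′(0) = 18, h′′(0) = 81.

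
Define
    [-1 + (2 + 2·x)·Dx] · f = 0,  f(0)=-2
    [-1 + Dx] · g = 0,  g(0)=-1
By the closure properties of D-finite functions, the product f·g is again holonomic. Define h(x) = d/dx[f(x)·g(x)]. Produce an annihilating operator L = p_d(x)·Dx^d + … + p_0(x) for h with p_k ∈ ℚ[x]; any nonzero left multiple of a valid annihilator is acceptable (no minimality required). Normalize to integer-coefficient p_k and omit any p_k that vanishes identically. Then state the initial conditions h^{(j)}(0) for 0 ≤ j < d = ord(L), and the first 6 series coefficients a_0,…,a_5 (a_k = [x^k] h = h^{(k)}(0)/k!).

L = (7 + 12·x + 4·x^2) + (-6 - 10·x - 4·x^2)·Dx  (order 1).
h: a_k = 3, 7/2, 17/8, 11/16, 107/384, -89/3840, …
ICs: h(0) = 3.

f: a_k = -2, -1, 1/4, -1/8, 5/64, -7/128, …
g: a_k = -1, -1, -1/2, -1/6, -1/24, -1/120, …
Sym-product of L_f,L_g gives L₀ (≤ ord 1).
Derive L from L₀ (diff closure).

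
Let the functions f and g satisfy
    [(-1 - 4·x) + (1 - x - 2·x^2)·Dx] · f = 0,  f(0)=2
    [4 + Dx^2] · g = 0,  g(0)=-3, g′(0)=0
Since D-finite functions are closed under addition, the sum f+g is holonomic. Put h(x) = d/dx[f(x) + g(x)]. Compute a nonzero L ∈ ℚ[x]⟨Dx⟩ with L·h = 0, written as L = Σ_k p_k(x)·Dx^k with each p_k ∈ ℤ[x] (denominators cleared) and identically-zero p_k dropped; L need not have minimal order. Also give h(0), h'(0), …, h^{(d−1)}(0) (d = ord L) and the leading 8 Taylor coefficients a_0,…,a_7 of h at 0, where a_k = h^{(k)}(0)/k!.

L = (576 + 2400·x + 5616·x^2 + 3360·x^3 + 3840·x^4 + 1152·x^5 + 768·x^6) + (-68 - 236·x + 240·x^2 + 488·x^3 + 560·x^4 + 672·x^5 + 448·x^6 + 256·x^7)·Dx + (144 + 600·x + 1404·x^2 + 840·x^3 + 960·x^4 + 288·x^5 + 192·x^6)·Dx^2 + (-17 - 59·x + 60·x^2 + 122·x^3 + 140·x^4 + 168·x^5 + 112·x^6 + 64·x^7)·Dx^3  (order 3).
h: a_k = 2, 24, 30, 80, 210, 2588/5, 1190, 287264/105, …
ICs: h(0) = 2, h′(0) = 24, h′′(0) = 60.

f: a_k = 2, 2, 6, 10, 22, 42, 86, 170, …
g: a_k = -3, 0, 6, 0, -2, 0, 4/15, 0, …
L₀ := lclm(L_f,L_g); ord L₀ ≤ 1+2.
Differentiate: ansatz ord ≤ ord L₀ ⇒ L.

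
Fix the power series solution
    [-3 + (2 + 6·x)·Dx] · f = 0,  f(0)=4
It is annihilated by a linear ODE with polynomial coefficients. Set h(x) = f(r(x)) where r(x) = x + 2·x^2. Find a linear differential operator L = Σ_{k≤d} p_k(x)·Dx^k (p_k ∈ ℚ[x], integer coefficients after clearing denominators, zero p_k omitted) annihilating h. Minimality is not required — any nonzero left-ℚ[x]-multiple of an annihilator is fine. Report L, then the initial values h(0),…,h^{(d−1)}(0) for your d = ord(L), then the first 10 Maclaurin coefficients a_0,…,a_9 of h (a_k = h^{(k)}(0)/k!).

f: a_k = 4, 6, -9/2, 27/4, -405/32, 1701/64, -15309/256, 72171/512, -2814669/8192, 14073345/16384, …
Substitute x→r, Dx→(1/r')Dx; clear ⇒ L₀.
L = (-3 - 12·x) + (2 + 6·x + 12·x^2)·Dx  (order 1).
h: a_k = 4, 6, 15/2, -45/4, 315/32, 405/64, -11205/256, 41715/512, -282285/8192, -3928095/16384, …
ICs: h(0) = 4.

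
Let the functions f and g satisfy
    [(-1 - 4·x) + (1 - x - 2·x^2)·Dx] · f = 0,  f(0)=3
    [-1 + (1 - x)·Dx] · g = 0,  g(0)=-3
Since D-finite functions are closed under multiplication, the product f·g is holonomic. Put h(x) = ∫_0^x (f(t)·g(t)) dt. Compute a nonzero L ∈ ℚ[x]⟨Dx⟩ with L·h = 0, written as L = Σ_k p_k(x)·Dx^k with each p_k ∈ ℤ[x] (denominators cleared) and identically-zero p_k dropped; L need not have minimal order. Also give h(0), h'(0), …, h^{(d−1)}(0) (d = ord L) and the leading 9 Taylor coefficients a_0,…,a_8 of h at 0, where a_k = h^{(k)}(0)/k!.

L = (-2 - 2·x + 6·x^2)·Dx + (1 - 2·x - x^2 + 2·x^3)·Dx^2  (order 2).
h: a_k = 0, -9, -9, -15, -45/2, -189/5, -63, -765/7, -765/4, …
ICs: h(0) = 0, h′(0) = -9.

f: a_k = 3, 3, 9, 15, 33, 63, 129, 255, 513, …
g: a_k = -3, -3, -3, -3, -3, -3, -3, -3, -3, …
h₀=f·g: eliminate ⇒ L₀, order ≤ 1·1.
h=∫h₀ ⇒ L = L₀·Dx.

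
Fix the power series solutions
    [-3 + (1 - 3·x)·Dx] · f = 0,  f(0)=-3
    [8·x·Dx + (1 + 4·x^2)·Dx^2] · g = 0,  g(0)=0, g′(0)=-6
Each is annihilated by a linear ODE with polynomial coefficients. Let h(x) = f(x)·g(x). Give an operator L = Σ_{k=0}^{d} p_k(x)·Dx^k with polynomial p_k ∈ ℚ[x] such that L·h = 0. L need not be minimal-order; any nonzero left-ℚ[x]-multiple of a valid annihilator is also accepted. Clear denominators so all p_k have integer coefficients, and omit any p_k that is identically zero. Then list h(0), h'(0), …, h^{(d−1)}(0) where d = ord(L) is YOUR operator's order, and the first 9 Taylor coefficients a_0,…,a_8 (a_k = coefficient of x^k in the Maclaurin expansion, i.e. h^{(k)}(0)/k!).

L = 24·x + (6 - 8·x + 48·x^2)·Dx + (-1 + 3·x - 4·x^2 + 12·x^3)·Dx^2  (order 2).
h: a_k = 0, 18, 54, 138, 414, 6498/5, 19494/5, 403614/35, 1210842/35, …
ICs: h(0) = 0, h′(0) = 18.

f: a_k = -3, -9, -27, -81, -243, -729, -2187, -6561, -19683, …
g: a_k = 0, -6, 0, 8, 0, -96/5, 0, 384/7, 0, …
h₀=f·g: eliminate ⇒ L₀, order ≤ 1·2.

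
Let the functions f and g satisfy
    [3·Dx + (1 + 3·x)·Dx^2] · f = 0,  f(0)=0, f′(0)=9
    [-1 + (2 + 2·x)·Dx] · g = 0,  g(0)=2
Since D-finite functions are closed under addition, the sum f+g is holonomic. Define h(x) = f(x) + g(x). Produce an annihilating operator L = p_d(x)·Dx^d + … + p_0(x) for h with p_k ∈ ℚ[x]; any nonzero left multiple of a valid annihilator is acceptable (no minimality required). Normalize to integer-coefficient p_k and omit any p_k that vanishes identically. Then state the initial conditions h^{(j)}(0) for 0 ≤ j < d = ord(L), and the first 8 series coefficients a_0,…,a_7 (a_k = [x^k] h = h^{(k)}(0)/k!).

L = (27 + 9·x)·Dx + (69 + 126·x + 45·x^2)·Dx^2 + (10 + 46·x + 54·x^2 + 18·x^3)·Dx^3  (order 3).
h: a_k = 2, 10, -55/4, 217/8, -3893/64, 93347/640, -186645/512, 6718695/7168, …
ICs: h(0) = 2, h′(0) = 10, h′′(0) = -55/2.

f: a_k = 0, 9, -27/2, 27, -243/4, 729/5, -729/2, 6561/7, …
g: a_k = 2, 1, -1/4, 1/8, -5/64, 7/128, -21/512, 33/1024, …
Weyl lclm of L_f,L_g ⇒ L₀ (ord ≤ 3).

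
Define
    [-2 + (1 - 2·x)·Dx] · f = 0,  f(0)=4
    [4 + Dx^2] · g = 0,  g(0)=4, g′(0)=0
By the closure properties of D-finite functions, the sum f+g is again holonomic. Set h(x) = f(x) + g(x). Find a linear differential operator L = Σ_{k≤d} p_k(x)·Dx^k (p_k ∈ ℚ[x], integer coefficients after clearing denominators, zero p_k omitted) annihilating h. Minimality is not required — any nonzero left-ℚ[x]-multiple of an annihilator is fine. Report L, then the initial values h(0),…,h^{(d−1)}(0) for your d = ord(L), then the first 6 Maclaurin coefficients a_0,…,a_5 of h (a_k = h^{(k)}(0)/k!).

f: a_k = 4, 8, 16, 32, 64, 128, …
g: a_k = 4, 0, -8, 0, 8/3, 0, …
h₀=f+g: left-lcm gives L₀, ord ≤ 3.
L = (56 - 32·x + 32·x^2) + (-12 + 40·x - 48·x^2 + 32·x^3)·Dx + (14 - 8·x + 8·x^2)·Dx^2 + (-3 + 10·x - 12·x^2 + 8·x^3)·Dx^3  (order 3).
h: a_k = 8, 8, 8, 32, 200/3, 128, …
ICs: h(0) = 8, h′(0) = 8, h′′(0) = 16.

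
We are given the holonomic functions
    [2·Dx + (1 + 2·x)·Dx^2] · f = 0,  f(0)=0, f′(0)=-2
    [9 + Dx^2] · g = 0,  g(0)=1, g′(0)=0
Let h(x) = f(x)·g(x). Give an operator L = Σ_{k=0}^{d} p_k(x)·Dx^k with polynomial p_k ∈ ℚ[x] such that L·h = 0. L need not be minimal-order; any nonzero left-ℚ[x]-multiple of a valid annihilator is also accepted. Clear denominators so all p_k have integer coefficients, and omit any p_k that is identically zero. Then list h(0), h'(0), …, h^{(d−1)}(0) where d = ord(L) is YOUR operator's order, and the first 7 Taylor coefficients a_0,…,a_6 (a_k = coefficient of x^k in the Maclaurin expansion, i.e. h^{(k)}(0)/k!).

L = (63 + 1053·x + 3969·x^2 + 5832·x^3 + 2916·x^4) + (63 + 450·x + 972·x^2 + 648·x^3)·Dx + (25 + 270·x + 918·x^2 + 1296·x^3 + 648·x^4)·Dx^2 + (7 + 50·x + 108·x^2 + 72·x^3)·Dx^3 + (2 + 17·x + 53·x^2 + 72·x^3 + 36·x^4)·Dx^4  (order 4).
h: a_k = 0, -2, 2, 19/3, -5, -23/20, -7/12, …
ICs: h(0) = 0, h′(0) = -2, h′′(0) = 4, h′′′(0) = 38.

f: a_k = 0, -2, 2, -8/3, 4, -32/5, 32/3, …
g: a_k = 1, 0, -9/2, 0, 27/8, 0, -81/80, …
L₀ := L_f ⊗_s L_g (sym. prod.), ord ≤ 4.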